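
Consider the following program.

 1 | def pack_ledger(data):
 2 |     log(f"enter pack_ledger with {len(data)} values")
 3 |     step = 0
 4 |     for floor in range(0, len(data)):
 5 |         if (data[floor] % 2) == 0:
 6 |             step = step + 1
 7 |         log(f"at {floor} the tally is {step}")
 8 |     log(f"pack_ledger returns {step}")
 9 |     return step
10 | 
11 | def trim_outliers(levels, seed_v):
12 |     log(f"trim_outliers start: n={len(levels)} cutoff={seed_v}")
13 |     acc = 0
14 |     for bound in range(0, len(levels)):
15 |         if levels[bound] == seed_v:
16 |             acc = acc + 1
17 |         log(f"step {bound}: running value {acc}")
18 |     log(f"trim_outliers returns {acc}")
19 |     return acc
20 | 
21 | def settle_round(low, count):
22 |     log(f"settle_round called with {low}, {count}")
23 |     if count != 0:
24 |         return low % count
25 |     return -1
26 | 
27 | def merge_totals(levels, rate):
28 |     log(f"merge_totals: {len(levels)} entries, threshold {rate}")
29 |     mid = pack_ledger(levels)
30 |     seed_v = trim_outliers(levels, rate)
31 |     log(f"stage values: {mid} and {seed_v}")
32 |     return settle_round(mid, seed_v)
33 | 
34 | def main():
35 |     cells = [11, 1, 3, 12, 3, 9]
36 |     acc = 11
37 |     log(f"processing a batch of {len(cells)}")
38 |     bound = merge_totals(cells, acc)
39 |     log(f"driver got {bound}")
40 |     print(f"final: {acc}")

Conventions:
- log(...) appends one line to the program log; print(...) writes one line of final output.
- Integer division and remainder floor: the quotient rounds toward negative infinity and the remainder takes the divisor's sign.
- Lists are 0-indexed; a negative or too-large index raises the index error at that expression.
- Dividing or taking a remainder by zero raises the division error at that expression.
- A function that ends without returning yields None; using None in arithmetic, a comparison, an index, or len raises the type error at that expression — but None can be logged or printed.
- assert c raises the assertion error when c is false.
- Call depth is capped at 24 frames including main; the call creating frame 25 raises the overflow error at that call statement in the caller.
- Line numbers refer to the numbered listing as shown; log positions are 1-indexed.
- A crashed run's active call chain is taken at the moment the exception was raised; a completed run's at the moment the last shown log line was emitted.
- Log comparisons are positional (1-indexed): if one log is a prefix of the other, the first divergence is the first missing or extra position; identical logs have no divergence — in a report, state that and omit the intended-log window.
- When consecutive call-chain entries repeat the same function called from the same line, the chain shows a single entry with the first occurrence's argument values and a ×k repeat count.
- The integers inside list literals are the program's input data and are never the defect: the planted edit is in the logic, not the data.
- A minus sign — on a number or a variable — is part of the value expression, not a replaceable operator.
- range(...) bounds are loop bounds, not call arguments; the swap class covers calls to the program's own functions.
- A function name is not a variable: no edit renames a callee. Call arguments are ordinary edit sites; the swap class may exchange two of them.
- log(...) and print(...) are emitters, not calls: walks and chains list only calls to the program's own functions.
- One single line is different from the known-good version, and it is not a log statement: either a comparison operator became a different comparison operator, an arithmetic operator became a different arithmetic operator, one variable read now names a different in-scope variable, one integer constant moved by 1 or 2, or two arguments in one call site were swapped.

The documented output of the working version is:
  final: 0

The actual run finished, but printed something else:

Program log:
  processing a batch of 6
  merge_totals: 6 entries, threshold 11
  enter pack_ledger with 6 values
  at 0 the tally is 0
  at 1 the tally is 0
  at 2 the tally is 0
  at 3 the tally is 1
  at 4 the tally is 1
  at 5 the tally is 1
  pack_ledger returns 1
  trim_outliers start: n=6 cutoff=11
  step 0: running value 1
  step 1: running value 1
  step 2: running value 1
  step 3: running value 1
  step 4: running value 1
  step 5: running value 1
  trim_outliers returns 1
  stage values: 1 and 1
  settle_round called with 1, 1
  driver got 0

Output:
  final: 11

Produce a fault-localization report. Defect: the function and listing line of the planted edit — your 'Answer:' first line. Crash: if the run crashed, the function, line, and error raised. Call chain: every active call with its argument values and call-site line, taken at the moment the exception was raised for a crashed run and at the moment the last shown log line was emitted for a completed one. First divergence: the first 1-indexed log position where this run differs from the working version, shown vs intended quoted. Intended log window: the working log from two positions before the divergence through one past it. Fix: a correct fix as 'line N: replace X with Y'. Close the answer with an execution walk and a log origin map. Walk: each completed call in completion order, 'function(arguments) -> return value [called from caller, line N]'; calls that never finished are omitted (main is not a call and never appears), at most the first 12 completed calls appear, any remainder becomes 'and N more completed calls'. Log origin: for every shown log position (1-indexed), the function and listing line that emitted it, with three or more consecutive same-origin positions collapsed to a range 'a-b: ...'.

Answer: the defect is in main at line 40.
Key fact: Log streams are identical — the defect surfaces only in the printed output.
Call chain: main.
First divergence: none (the log streams are identical).
Execution walk:
  pack_ledger([11, 1, 3, 12, 3, 9]) -> 1  [called from merge_totals, line 29]
  trim_outliers([11, 1, 3, 12, 3, 9], 11) -> 1  [called from merge_totals, line 30]
  settle_round(1, 1) -> 0  [called from merge_totals, line 32]
  merge_totals([11, 1, 3, 12, 3, 9], 11) -> 0  [called from main, line 38]
Log origins:
  1: from main, line 37
  2: from merge_totals, line 28
  3: from pack_ledger, line 2
  4-9: from pack_ledger, line 7
  10: from pack_ledger, line 8
  11: from trim_outliers, line 12
  12-17: from trim_outliers, line 17
  18: from trim_outliers, line 18
  19: from merge_totals, line 31
  20: from settle_round, line 22
  21: from main, line 39
A correct fix: line 40: replace `acc` with `bound`.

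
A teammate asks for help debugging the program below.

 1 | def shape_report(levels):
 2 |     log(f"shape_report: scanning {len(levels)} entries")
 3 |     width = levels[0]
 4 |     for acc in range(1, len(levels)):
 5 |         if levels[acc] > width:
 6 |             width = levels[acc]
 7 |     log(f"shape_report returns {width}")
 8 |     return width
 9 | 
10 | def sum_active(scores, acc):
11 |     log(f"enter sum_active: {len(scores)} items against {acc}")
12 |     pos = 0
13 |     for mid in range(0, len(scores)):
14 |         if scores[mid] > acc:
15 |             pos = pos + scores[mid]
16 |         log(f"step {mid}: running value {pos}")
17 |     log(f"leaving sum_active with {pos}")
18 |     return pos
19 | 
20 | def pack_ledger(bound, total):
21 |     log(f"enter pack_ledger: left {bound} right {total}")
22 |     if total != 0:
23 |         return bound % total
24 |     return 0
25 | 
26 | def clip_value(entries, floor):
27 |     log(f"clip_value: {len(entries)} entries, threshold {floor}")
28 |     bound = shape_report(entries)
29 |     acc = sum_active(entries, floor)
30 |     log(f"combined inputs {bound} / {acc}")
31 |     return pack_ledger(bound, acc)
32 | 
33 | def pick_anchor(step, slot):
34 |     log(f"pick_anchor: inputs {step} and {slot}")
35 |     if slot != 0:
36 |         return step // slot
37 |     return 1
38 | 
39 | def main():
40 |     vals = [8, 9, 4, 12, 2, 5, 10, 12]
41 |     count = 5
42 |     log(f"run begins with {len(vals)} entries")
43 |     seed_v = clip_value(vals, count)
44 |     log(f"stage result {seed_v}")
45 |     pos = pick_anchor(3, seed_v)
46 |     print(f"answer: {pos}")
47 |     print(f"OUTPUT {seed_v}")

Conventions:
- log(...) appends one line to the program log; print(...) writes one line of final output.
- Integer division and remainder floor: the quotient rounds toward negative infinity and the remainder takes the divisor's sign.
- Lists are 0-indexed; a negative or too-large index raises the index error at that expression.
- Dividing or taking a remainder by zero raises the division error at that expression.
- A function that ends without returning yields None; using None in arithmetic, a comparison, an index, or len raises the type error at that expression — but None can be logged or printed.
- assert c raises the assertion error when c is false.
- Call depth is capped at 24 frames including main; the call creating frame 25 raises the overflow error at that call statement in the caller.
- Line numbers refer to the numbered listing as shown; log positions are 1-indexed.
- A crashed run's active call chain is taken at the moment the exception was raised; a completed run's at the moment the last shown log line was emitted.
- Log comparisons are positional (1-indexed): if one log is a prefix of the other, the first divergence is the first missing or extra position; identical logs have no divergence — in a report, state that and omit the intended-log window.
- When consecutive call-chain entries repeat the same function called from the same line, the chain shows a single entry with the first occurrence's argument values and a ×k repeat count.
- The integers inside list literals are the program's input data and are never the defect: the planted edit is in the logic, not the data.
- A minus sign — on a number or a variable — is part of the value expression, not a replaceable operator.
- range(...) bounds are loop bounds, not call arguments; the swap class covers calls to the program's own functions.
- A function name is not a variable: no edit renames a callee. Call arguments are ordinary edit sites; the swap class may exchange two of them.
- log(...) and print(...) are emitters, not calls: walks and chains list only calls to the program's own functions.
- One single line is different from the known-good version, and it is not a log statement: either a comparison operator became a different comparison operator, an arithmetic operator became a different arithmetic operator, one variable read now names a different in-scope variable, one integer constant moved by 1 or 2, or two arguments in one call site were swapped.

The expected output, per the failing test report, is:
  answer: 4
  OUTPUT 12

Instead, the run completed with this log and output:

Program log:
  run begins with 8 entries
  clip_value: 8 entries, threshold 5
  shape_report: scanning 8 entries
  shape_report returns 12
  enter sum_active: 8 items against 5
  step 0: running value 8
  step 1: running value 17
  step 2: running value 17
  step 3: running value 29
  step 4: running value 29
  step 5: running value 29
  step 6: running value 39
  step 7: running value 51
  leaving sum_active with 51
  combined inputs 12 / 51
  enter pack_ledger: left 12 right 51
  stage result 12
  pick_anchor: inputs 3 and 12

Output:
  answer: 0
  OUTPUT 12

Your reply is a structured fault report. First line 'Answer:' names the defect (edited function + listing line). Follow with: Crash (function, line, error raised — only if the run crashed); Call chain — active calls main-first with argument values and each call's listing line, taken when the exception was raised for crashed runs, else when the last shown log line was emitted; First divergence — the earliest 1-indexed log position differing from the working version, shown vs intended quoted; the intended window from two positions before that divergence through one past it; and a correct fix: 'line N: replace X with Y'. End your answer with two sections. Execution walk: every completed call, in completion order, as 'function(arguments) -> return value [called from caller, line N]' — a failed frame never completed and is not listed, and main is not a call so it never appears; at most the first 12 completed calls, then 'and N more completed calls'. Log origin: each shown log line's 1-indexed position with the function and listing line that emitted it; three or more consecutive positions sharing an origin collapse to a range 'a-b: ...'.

Answer: the defect is in main at line 45.
Key observation: Log line 18 is where behavior first shows: 'pick_anchor: inputs 3 and 12' appears instead of 'pick_anchor: inputs 12 and 3'.
Call chain: main -> pick_anchor(3, 12) (called at line 45).
First divergence: position 18; shown 'pick_anchor: inputs 3 and 12' vs intended 'pick_anchor: inputs 12 and 3'.
Intended log window:
  16: enter pack_ledger: left 12 right 51
  17: stage result 12
  18: pick_anchor: inputs 12 and 3
Execution walk:
  shape_report([8, 9, 4, 12, 2, 5, 10, 12]) -> 12  [called from clip_value, line 28]
  sum_active([8, 9, 4, 12, 2, 5, 10, 12], 5) -> 51  [called from clip_value, line 29]
  pack_ledger(12, 51) -> 12  [called from clip_value, line 31]
  clip_value([8, 9, 4, 12, 2, 5, 10, 12], 5) -> 12  [called from main, line 43]
  pick_anchor(3, 12) -> 0  [called from main, line 45]
Log line origins:
  1: emitted by main (line 42)
  2: emitted by clip_value (line 27)
  3: emitted by shape_report (line 2)
  4: emitted by shape_report (line 7)
  5: emitted by sum_active (line 11)
  6-13: emitted by sum_active (line 16)
  14: emitted by sum_active (line 17)
  15: emitted by clip_value (line 30)
  16: emitted by pack_ledger (line 21)
  17: emitted by main (line 44)
  18: emitted by pick_anchor (line 34)
A correct fix: line 45: replace `pick_anchor(3, seed_v)` with `pick_anchor(seed_v, 3)`.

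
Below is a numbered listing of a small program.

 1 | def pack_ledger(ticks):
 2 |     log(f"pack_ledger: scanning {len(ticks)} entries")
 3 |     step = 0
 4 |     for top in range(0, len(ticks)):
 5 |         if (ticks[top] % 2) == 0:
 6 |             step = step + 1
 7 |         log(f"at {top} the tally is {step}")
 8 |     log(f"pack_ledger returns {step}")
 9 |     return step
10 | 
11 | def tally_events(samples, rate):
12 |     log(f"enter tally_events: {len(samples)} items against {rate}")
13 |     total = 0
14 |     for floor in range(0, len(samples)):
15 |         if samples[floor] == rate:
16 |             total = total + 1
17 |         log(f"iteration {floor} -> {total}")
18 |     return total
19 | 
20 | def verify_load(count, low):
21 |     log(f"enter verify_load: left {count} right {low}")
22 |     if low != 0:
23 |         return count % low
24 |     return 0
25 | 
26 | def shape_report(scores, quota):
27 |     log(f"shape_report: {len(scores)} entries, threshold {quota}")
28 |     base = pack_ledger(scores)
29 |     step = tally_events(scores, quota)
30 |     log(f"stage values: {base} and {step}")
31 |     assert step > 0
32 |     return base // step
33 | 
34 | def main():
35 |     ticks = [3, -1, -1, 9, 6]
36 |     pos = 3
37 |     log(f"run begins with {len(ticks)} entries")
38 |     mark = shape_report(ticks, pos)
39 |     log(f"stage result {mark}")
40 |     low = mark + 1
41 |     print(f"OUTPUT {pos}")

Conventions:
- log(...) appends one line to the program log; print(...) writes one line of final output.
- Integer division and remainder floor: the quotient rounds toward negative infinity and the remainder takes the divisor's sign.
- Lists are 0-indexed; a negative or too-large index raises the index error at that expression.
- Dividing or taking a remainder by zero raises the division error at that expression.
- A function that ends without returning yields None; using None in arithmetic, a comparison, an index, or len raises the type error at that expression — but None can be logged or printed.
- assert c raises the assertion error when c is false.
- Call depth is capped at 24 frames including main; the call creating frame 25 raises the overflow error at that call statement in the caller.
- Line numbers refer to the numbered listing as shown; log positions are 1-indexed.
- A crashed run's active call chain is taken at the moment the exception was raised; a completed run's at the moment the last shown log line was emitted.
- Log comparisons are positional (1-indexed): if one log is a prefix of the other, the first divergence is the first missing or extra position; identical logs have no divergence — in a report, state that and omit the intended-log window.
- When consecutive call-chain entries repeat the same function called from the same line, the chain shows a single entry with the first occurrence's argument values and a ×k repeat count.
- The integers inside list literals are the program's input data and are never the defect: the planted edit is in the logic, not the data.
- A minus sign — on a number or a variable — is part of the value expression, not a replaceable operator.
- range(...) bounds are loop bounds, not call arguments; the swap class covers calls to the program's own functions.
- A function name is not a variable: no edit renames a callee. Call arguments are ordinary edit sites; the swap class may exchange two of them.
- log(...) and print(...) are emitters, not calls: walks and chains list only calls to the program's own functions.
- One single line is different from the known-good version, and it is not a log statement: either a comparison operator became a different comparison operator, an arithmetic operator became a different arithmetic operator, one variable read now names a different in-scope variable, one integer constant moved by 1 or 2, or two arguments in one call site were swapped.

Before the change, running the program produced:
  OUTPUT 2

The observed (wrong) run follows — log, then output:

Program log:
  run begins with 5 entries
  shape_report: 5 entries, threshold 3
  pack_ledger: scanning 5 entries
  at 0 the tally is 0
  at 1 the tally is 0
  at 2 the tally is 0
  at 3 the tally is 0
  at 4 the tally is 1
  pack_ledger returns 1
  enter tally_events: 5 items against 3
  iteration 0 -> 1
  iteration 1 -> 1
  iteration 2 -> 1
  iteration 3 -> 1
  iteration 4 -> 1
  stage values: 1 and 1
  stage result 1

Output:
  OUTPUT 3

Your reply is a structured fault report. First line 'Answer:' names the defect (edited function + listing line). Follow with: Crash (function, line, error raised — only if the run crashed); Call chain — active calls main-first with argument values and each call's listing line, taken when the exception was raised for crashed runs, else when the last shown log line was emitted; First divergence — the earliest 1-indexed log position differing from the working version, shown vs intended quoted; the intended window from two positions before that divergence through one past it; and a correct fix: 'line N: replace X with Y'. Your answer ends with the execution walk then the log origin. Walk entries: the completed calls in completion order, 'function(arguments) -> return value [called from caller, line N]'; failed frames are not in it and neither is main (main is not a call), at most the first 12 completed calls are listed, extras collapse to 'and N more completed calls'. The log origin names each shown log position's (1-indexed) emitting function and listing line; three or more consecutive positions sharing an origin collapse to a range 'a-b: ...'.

Answer: the defect is in main at line 41.
Key fact: Log streams are identical — the defect surfaces only in the printed output.
Call chain: main.
First divergence: none; the two logs match at every position.
Execution walk:
  pack_ledger([3, -1, -1, 9, 6]) -> 1  [called from shape_report, line 28]
  tally_events([3, -1, -1, 9, 6], 3) -> 1  [called from shape_report, line 29]
  shape_report([3, -1, -1, 9, 6], 3) -> 1  [called from main, line 38]
Log line origins:
  1: logged in main at line 37
  2: logged in shape_report at line 27
  3: logged in pack_ledger at line 2
  4-8: logged in pack_ledger at line 7
  9: logged in pack_ledger at line 8
  10: logged in tally_events at line 12
  11-15: logged in tally_events at line 17
  16: logged in shape_report at line 30
  17: logged in main at line 39
A correct fix: line 41: replace `pos` with `low`.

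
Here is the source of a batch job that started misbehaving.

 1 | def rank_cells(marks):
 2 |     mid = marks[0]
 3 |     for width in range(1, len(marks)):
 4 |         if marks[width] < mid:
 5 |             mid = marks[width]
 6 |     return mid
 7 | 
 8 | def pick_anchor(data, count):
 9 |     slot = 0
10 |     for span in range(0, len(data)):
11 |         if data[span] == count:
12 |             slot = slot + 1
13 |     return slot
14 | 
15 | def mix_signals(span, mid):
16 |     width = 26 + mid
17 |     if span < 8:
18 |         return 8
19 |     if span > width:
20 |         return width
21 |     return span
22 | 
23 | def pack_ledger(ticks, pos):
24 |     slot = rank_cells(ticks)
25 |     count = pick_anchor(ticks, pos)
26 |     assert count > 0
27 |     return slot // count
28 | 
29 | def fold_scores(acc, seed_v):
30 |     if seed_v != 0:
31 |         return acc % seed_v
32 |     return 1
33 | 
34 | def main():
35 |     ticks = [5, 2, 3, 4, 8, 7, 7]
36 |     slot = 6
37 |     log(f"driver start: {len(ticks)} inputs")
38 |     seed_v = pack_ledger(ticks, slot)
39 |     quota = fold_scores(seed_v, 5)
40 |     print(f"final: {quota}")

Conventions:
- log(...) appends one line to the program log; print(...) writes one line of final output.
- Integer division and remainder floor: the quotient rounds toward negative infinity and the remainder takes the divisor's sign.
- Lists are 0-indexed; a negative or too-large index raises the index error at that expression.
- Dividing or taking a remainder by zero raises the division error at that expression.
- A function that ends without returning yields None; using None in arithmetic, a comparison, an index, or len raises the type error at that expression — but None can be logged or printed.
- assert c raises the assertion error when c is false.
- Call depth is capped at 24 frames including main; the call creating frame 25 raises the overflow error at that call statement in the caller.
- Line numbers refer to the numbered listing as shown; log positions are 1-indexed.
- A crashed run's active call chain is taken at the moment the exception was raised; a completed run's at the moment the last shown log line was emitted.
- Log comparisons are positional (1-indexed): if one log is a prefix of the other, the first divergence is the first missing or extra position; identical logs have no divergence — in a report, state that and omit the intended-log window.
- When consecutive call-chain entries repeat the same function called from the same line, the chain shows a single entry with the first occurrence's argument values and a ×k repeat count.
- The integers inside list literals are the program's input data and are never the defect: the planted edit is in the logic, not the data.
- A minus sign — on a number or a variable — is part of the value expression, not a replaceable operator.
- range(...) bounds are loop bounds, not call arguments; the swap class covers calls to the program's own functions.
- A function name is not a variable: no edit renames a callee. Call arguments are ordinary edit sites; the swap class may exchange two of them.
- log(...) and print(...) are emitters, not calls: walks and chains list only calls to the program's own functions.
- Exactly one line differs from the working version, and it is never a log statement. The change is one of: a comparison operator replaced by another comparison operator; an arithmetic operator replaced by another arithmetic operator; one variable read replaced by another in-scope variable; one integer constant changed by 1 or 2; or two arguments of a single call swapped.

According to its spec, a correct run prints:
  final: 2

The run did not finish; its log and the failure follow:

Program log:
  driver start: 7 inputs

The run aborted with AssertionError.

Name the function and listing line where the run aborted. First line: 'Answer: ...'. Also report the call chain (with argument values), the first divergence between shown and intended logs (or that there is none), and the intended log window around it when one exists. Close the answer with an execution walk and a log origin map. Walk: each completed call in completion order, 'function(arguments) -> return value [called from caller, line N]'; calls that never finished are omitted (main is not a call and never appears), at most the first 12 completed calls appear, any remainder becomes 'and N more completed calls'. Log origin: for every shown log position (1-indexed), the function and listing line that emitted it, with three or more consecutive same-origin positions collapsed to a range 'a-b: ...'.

Answer: the error was raised in pack_ledger, line 26.
Core observation: The log gives no warning — it matches the intended run right up to the abort.
Call chain: main -> pack_ledger([5, 2, 3, 4, 8, 7, 7], 6) (called at line 38).
First divergence: none; the two logs match at every position.
Execution walk:
  rank_cells([5, 2, 3, 4, 8, 7, 7]) -> 2  [called from pack_ledger, line 24]
  pick_anchor([5, 2, 3, 4, 8, 7, 7], 6) -> 0  [called from pack_ledger, line 25]
Origin of each log line:
  1: logged in main at line 37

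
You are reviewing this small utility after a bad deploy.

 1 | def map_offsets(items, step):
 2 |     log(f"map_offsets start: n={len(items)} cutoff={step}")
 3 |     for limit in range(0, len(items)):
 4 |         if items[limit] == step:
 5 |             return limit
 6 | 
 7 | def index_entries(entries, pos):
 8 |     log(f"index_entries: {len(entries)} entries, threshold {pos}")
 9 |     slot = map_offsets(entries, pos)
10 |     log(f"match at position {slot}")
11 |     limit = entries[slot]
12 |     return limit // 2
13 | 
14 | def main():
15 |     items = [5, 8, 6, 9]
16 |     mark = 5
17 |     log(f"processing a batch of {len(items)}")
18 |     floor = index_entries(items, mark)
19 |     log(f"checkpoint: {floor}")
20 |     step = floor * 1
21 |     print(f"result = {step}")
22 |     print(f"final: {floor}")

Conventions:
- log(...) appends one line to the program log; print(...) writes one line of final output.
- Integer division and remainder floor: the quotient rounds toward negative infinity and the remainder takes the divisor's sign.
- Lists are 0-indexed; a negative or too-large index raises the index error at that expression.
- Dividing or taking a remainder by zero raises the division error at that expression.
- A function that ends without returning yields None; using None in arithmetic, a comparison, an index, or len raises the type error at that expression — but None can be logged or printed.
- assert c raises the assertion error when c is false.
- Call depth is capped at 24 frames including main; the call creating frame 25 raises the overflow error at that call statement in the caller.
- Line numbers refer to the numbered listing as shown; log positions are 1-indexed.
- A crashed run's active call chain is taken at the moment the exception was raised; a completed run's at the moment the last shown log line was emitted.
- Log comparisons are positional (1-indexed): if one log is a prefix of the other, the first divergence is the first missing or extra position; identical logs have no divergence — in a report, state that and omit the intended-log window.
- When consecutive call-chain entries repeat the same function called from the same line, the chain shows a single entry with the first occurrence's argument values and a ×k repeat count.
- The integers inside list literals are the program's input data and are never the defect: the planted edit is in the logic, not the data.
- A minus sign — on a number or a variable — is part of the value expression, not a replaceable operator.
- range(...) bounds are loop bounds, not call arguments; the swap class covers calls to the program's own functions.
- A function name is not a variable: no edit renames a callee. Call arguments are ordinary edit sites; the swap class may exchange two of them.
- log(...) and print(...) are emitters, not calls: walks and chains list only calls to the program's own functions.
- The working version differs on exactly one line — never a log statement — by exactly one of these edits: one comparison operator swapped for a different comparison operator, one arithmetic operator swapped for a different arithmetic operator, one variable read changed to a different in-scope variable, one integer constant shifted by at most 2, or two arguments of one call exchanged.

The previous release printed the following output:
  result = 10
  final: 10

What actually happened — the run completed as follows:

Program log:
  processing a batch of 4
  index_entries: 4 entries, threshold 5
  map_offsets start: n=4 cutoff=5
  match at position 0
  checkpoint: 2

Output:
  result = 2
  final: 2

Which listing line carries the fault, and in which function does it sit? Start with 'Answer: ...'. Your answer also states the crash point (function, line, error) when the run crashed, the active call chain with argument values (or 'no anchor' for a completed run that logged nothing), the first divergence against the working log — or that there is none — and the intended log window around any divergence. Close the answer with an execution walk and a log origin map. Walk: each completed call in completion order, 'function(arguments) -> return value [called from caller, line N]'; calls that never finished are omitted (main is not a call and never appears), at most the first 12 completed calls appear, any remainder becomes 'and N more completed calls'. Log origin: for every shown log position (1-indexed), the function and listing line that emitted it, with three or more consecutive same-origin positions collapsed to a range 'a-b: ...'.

Answer: the defect is in index_entries at line 12.
The tell: The earliest visible damage is log position 5 — 'checkpoint: 2' rather than the intended 'checkpoint: 10'.
Call chain: main.
First divergence: position 5; shown 'checkpoint: 2' vs intended 'checkpoint: 10'.
Intended log window:
  3: map_offsets start: n=4 cutoff=5
  4: match at position 0
  5: checkpoint: 10
Execution walk:
  map_offsets([5, 8, 6, 9], 5) -> 0  [called from index_entries, line 9]
  index_entries([5, 8, 6, 9], 5) -> 2  [called from main, line 18]
Log origin:
  1: emitted by main (line 17)
  2: emitted by index_entries (line 8)
  3: emitted by map_offsets (line 2)
  4: emitted by index_entries (line 10)
  5: emitted by main (line 19)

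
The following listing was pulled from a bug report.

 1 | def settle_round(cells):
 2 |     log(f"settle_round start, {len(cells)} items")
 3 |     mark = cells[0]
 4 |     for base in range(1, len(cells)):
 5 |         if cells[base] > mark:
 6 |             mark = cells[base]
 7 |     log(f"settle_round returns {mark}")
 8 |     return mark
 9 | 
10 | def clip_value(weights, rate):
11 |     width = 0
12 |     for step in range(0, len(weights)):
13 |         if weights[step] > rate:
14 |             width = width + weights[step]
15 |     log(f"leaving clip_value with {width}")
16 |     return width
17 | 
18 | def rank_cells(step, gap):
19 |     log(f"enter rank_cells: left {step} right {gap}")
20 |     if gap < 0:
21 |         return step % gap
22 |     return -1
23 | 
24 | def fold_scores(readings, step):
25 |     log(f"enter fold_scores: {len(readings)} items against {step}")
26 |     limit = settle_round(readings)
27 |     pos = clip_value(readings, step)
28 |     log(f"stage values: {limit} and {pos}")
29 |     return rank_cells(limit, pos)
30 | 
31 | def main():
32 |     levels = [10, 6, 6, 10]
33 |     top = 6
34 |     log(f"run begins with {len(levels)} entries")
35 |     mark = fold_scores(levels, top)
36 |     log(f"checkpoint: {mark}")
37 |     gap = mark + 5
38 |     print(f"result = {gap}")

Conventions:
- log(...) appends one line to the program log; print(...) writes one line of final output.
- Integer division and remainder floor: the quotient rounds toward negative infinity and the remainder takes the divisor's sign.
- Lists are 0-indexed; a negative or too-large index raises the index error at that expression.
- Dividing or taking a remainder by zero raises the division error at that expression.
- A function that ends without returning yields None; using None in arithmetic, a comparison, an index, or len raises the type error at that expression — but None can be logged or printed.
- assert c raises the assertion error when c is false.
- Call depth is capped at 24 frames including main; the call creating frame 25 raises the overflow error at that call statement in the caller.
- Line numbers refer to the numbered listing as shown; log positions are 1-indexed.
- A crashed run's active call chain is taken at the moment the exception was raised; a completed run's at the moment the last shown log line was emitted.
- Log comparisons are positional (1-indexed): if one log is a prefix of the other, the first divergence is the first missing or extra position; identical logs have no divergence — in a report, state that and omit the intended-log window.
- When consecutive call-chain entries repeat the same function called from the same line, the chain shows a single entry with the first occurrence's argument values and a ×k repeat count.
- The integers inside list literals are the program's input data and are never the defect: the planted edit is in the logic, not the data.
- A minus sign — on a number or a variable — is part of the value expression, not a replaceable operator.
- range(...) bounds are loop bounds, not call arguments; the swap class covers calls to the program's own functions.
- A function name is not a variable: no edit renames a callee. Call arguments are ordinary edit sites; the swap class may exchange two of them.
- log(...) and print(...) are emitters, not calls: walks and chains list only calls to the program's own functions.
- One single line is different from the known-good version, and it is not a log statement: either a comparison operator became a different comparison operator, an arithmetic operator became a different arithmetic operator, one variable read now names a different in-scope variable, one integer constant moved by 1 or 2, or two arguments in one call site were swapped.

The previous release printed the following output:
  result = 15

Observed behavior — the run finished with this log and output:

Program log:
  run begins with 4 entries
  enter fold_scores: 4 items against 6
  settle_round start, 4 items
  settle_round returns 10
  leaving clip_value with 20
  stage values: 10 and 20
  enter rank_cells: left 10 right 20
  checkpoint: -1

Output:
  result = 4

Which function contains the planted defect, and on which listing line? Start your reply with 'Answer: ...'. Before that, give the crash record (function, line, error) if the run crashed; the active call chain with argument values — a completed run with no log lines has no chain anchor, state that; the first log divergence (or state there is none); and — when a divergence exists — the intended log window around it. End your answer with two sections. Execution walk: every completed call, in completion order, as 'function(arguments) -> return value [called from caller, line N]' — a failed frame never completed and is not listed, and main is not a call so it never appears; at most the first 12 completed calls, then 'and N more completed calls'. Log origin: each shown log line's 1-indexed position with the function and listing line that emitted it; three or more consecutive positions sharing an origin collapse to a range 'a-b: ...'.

Answer: the defect is in rank_cells at line 20.
Core observation: The earliest visible damage is log position 8 — 'checkpoint: -1' rather than the intended 'checkpoint: 10'.
Call chain: main.
First divergence: position 8; shown 'checkpoint: -1' vs intended 'checkpoint: 10'.
Intended log window:
  6: stage values: 10 and 20
  7: enter rank_cells: left 10 right 20
  8: checkpoint: 10
Execution walk:
  settle_round([10, 6, 6, 10]) -> 10  [called from fold_scores, line 26]
  clip_value([10, 6, 6, 10], 6) -> 20  [called from fold_scores, line 27]
  rank_cells(10, 20) -> -1  [called from fold_scores, line 29]
  fold_scores([10, 6, 6, 10], 6) -> -1  [called from main, line 35]
Origin of each log line:
  1: emitted by main (line 34)
  2: emitted by fold_scores (line 25)
  3: emitted by settle_round (line 2)
  4: emitted by settle_round (line 7)
  5: emitted by clip_value (line 15)
  6: emitted by fold_scores (line 28)
  7: emitted by rank_cells (line 19)
  8: emitted by main (line 36)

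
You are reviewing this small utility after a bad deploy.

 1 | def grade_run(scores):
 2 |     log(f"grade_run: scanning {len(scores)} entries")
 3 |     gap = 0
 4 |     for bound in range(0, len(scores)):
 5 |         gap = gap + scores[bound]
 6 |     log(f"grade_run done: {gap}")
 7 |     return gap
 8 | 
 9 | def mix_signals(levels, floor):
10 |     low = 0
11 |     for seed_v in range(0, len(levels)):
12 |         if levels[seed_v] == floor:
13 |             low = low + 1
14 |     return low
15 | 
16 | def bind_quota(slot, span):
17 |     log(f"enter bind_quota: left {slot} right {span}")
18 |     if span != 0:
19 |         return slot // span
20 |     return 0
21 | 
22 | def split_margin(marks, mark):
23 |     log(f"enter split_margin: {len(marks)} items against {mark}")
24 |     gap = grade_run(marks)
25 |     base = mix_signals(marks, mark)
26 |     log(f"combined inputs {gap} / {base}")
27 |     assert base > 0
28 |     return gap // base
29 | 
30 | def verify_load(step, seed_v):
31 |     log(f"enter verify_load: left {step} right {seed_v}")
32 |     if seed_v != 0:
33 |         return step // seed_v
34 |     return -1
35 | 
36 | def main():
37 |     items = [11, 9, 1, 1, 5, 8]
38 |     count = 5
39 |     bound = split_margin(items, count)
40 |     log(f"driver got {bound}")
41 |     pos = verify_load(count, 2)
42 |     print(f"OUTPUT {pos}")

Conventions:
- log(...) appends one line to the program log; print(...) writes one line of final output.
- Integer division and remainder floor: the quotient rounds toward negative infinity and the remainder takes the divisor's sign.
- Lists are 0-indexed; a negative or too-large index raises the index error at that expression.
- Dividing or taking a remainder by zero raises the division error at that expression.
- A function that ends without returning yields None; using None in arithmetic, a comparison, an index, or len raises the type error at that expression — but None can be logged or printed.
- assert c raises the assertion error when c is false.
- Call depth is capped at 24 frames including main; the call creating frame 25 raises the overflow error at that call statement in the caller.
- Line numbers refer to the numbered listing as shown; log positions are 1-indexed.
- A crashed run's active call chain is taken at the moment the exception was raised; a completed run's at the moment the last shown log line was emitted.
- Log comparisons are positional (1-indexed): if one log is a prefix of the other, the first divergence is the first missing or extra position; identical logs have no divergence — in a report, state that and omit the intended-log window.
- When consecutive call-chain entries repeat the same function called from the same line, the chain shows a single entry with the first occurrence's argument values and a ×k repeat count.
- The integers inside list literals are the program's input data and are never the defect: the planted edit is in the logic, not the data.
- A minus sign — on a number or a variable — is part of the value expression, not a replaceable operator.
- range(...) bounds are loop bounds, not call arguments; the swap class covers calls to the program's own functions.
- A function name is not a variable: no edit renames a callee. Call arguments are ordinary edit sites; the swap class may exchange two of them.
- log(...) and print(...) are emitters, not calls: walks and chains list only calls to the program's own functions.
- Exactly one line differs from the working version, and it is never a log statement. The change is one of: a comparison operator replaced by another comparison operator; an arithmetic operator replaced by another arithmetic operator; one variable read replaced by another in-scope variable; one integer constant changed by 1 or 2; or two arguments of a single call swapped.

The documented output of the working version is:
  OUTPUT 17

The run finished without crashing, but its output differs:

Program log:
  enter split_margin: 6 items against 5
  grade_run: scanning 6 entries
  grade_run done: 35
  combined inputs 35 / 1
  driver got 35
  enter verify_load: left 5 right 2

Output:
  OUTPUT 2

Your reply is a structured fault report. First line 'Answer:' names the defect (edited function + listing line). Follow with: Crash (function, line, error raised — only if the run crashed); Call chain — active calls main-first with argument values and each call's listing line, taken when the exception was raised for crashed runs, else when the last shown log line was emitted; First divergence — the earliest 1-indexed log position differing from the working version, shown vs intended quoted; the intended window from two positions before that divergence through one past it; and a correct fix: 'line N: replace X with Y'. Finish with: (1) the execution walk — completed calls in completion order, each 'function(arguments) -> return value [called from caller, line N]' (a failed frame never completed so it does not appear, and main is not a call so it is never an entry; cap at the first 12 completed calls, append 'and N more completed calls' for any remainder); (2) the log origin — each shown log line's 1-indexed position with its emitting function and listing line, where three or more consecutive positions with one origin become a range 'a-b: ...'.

Answer: the defect is in main at line 41.
Key observation: Log line 6 is where behavior first shows: 'enter verify_load: left 5 right 2' appears instead of 'enter verify_load: left 35 right 2'.
Call chain: main -> verify_load(5, 2) (called at line 41).
First divergence: position 6; shown 'enter verify_load: left 5 right 2' vs intended 'enter verify_load: left 35 right 2'.
Intended log window:
  4: combined inputs 35 / 1
  5: driver got 35
  6: enter verify_load: left 35 right 2
Execution walk:
  grade_run([11, 9, 1, 1, 5, 8]) -> 35  [called from split_margin, line 24]
  mix_signals([11, 9, 1, 1, 5, 8], 5) -> 1  [called from split_margin, line 25]
  split_margin([11, 9, 1, 1, 5, 8], 5) -> 35  [called from main, line 39]
  verify_load(5, 2) -> 2  [called from main, line 41]
Log line origins:
  1 — split_margin, line 23
  2 — grade_run, line 2
  3 — grade_run, line 6
  4 — split_margin, line 26
  5 — main, line 40
  6 — verify_load, line 31
A correct fix: line 41: replace `count` with `bound`.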